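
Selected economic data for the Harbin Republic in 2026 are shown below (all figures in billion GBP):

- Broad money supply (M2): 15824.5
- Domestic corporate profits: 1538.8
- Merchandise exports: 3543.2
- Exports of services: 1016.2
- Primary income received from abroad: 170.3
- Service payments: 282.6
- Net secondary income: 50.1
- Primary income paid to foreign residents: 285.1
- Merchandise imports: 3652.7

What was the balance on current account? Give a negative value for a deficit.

Goods balance = 3543.2 - 3652.7 = -109.5
Services balance = 1016.2 - 282.6 = 733.6
Trade balance (goods + services) = -109.5 + 733.6 = 624.1
Net primary income = 170.3 - 285.1 = -114.8
Net secondary income = 50.1
Current account = 624.1 + (-114.8) + 50.1 = 559.4

559.4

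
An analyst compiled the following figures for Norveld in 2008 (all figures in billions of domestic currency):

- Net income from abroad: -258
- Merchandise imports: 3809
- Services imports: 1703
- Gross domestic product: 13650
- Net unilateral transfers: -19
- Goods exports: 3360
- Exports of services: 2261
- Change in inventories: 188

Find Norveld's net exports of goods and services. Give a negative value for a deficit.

109

Goods balance = 3360 - 3809 = -449
Services balance = 2261 - 1703 = 558
Trade balance (goods + services) = -449 + 558 = 109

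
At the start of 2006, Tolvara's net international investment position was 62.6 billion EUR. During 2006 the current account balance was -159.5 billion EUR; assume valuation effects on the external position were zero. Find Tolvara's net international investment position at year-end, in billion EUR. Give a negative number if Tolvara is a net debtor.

-96.9

With no valuation effects, change in NIIP = current account = -159.5
End-of-year NIIP = 62.6 + (-159.5) = -96.9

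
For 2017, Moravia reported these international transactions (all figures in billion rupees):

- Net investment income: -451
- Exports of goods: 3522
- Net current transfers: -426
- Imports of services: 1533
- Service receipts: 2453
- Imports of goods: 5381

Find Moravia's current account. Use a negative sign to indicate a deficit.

Goods balance = 3522 - 5381 = -1859
Services balance = 2453 - 1533 = 920
Trade balance (goods + services) = -1859 + 920 = -939
Net primary income = -451
Net secondary income = -426
Current account = -939 + (-451) + (-426) = -1816

-1816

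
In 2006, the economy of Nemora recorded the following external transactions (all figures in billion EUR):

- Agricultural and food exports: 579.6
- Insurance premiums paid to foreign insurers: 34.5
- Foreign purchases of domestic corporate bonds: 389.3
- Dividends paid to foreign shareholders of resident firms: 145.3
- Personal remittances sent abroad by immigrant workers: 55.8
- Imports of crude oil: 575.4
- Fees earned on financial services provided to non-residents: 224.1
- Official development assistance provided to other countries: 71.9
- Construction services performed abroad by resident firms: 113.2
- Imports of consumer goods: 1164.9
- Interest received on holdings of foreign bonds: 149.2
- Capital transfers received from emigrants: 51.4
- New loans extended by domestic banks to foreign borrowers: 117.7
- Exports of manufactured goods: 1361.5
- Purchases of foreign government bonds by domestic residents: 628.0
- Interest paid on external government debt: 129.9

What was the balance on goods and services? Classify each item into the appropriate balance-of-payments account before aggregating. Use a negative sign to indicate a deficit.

Goods: -1164.9 - 575.4 + 1361.5 + 579.6 = 200.8
Services: 113.2 - 34.5 + 224.1 = 302.8
Trade balance = 200.8 + 302.8 = 503.6
(Excluded from the trade balance — financial account: foreign purchases of domestic corporate bonds 389.3, new loans extended by domestic banks to foreign borrowers 117.7, purchases of foreign government bonds by domestic residents 628.0; primary income: dividends paid to foreign shareholders of resident firms 145.3, interest received on holdings of foreign bonds 149.2, interest paid on external government debt 129.9; secondary income: personal remittances sent abroad by immigrant workers 55.8, official development assistance provided to other countries 71.9; capital account: capital transfers received from emigrants 51.4.)

503.6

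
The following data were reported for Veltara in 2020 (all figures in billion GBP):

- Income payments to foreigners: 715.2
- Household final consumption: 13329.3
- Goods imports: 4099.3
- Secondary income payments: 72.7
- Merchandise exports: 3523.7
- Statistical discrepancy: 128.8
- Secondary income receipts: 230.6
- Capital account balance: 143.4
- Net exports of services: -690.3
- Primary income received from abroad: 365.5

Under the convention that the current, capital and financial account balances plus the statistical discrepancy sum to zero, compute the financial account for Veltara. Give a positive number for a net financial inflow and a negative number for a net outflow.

1185.5

Goods balance = 3523.7 - 4099.3 = -575.6
Services balance = -690.3
Trade balance (goods + services) = -575.6 + (-690.3) = -1265.9
Net primary income = 365.5 - 715.2 = -349.7
Net secondary income = 230.6 - 72.7 = 157.9
Current account = -1265.9 + (-349.7) + 157.9 = -1457.7
Financial account = -(-1457.7 + 143.4 + 128.8) = 1185.5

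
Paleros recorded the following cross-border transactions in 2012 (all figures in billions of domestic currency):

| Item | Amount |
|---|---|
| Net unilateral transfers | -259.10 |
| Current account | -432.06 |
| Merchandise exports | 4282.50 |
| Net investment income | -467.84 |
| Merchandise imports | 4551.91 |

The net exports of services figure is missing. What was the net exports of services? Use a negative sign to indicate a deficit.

564.29

Current account = goods balance + services balance + net primary income + net secondary income
Sum of the known components = -996.35
Net exports of services = CA - (known components) = -432.06 - (-996.35) = 564.29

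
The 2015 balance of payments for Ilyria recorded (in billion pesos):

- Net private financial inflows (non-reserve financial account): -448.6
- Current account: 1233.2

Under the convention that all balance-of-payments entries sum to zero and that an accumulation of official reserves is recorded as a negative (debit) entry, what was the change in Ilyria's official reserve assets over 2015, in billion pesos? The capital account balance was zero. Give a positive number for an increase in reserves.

Official reserve transactions balance = -(1233.2 + (-448.6)) = -784.6
An accumulation of reserves is recorded as a debit (negative entry), so the change in the stock of reserves is the negative of that balance.
Change in official reserves = -(-784.6) = 784.6

784.6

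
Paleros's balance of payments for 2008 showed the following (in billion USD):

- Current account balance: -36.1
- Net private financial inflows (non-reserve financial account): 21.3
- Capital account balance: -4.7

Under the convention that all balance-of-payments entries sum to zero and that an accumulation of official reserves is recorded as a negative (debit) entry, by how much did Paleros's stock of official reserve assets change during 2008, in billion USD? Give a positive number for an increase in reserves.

-19.5

Official reserve transactions balance = -((-36.1) + (-4.7) + 21.3) = 19.5
An accumulation of reserves is recorded as a debit (negative entry), so the change in the stock of reserves is the negative of that balance.
Change in official reserves = -(19.5) = -19.5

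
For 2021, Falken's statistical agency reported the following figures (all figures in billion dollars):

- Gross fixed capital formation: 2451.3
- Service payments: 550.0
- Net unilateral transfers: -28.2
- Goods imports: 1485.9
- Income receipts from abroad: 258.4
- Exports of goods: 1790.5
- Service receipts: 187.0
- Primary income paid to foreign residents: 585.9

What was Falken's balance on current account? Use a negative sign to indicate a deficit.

Goods balance = 1790.5 - 1485.9 = 304.6
Services balance = 187.0 - 550.0 = -363.0
Trade balance (goods + services) = 304.6 + (-363.0) = -58.4
Net primary income = 258.4 - 585.9 = -327.5
Net secondary income = -28.2
Current account = -58.4 + (-327.5) + (-28.2) = -414.1

-414.1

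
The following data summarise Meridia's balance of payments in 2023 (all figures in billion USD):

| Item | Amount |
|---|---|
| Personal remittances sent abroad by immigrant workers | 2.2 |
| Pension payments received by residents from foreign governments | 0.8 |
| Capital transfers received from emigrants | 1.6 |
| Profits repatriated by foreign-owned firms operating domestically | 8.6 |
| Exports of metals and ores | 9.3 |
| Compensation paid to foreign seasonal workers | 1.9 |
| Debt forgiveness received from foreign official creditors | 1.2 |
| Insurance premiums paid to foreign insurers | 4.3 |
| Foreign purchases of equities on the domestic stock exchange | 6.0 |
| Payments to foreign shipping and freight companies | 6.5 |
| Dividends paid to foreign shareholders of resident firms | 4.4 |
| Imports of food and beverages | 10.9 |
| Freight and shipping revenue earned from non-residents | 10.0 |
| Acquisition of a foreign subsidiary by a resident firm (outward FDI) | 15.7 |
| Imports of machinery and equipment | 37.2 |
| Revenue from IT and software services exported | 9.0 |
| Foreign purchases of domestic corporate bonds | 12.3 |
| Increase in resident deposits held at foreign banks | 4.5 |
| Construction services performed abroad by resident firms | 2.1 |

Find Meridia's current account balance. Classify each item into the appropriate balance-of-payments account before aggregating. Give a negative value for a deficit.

-44.8

Goods: -37.2 - 10.9 + 9.3 = -38.8
Services: 9.0 + 2.1 - 4.3 - 6.5 + 10.0 = 10.3
Primary income: -1.9 - 8.6 - 4.4 = -14.9
Secondary income: 0.8 - 2.2 = -1.4
Current account = (-38.8) + 10.3 + (-14.9) + (-1.4) = -44.8
(Excluded from the current account — capital account: capital transfers received from emigrants 1.6, debt forgiveness received from foreign official creditors 1.2; financial account: foreign purchases of equities on the domestic stock exchange 6.0, acquisition of a foreign subsidiary by a resident firm (outward FDI) 15.7, foreign purchases of domestic corporate bonds 12.3, increase in resident deposits held at foreign banks 4.5.)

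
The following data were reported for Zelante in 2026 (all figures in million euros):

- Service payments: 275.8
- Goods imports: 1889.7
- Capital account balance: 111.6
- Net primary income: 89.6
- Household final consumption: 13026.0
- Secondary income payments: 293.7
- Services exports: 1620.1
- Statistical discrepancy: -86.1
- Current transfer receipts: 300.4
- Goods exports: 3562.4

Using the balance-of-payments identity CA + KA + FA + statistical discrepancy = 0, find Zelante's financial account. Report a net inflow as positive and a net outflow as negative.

Goods balance = 3562.4 - 1889.7 = 1672.7
Services balance = 1620.1 - 275.8 = 1344.3
Trade balance (goods + services) = 1672.7 + 1344.3 = 3017.0
Net primary income = 89.6
Net secondary income = 300.4 - 293.7 = 6.7
Current account = 3017.0 + 89.6 + 6.7 = 3113.3
Financial account = -(3113.3 + 111.6 + (-86.1)) = -3138.8

-3138.8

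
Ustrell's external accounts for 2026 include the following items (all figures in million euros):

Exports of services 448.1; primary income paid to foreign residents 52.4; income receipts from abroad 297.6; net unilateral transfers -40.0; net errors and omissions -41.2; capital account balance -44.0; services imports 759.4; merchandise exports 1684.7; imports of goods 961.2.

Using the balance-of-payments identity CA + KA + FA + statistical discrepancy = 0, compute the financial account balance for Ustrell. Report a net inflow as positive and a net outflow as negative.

Goods balance = 1684.7 - 961.2 = 723.5
Services balance = 448.1 - 759.4 = -311.3
Trade balance (goods + services) = 723.5 + (-311.3) = 412.2
Net primary income = 297.6 - 52.4 = 245.2
Net secondary income = -40.0
Current account = 412.2 + 245.2 + (-40.0) = 617.4
Financial account = -(617.4 + (-44.0) + (-41.2)) = -532.2

-532.2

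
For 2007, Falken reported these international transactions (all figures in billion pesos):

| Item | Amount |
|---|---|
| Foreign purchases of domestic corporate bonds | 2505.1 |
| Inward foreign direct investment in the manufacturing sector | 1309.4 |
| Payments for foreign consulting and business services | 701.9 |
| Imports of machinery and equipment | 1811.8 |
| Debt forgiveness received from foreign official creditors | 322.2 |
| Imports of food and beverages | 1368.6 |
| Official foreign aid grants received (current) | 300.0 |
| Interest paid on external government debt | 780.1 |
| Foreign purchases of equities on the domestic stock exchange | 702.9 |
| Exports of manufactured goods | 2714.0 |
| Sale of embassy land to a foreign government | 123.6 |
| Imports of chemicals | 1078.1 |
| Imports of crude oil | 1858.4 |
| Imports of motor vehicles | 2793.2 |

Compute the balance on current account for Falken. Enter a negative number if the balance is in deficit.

-7378.1

Goods: -2793.2 - 1858.4 - 1368.6 + 2714.0 - 1811.8 - 1078.1 = -6196.1
Services: -701.9
Primary income: -780.1
Secondary income: 300.0
Current account = (-6196.1) + (-701.9) + (-780.1) + 300.0 = -7378.1
(Excluded from the current account — financial account: foreign purchases of domestic corporate bonds 2505.1, inward foreign direct investment in the manufacturing sector 1309.4, foreign purchases of equities on the domestic stock exchange 702.9; capital account: debt forgiveness received from foreign official creditors 322.2, sale of embassy land to a foreign government 123.6.)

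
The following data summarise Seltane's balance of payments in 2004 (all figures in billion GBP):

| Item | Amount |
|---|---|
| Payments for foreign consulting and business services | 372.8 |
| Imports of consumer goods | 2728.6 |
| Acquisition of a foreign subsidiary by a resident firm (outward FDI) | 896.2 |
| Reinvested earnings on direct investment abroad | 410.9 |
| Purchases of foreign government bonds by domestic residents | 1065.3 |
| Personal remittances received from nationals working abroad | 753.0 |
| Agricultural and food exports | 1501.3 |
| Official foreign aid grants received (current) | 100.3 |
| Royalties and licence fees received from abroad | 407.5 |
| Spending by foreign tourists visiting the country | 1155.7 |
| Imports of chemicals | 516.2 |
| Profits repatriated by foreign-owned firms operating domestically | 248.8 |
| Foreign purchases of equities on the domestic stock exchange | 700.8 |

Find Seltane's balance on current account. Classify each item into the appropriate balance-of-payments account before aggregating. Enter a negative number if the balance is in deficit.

462.3

Goods: -2728.6 + 1501.3 - 516.2 = -1743.5
Services: -372.8 + 1155.7 + 407.5 = 1190.4
Primary income: 410.9 - 248.8 = 162.1
Secondary income: 100.3 + 753.0 = 853.3
Current account = (-1743.5) + 1190.4 + 162.1 + 853.3 = 462.3
(Excluded from the current account — financial account: acquisition of a foreign subsidiary by a resident firm (outward FDI) 896.2, purchases of foreign government bonds by domestic residents 1065.3, foreign purchases of equities on the domestic stock exchange 700.8.)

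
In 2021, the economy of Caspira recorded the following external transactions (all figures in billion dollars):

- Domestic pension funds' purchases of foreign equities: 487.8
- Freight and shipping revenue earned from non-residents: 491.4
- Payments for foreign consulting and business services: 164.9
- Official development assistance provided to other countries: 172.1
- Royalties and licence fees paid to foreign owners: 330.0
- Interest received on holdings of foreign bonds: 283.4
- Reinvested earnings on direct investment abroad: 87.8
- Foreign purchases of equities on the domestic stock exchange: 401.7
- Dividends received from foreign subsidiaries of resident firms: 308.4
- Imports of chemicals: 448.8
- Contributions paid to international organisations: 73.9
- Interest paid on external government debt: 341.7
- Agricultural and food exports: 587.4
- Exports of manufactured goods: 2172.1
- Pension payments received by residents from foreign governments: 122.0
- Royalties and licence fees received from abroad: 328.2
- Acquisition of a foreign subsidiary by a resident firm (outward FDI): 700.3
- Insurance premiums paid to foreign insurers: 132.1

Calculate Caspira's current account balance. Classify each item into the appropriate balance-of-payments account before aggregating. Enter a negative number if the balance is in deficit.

Goods: -448.8 + 2172.1 + 587.4 = 2310.7
Services: 328.2 - 164.9 - 132.1 - 330.0 + 491.4 = 192.6
Primary income: 87.8 + 308.4 - 341.7 + 283.4 = 337.9
Secondary income: 122.0 - 73.9 - 172.1 = -124.0
Current account = 2310.7 + 192.6 + 337.9 + (-124.0) = 2717.2
(Excluded from the current account — financial account: domestic pension funds' purchases of foreign equities 487.8, foreign purchases of equities on the domestic stock exchange 401.7, acquisition of a foreign subsidiary by a resident firm (outward FDI) 700.3.)

2717.2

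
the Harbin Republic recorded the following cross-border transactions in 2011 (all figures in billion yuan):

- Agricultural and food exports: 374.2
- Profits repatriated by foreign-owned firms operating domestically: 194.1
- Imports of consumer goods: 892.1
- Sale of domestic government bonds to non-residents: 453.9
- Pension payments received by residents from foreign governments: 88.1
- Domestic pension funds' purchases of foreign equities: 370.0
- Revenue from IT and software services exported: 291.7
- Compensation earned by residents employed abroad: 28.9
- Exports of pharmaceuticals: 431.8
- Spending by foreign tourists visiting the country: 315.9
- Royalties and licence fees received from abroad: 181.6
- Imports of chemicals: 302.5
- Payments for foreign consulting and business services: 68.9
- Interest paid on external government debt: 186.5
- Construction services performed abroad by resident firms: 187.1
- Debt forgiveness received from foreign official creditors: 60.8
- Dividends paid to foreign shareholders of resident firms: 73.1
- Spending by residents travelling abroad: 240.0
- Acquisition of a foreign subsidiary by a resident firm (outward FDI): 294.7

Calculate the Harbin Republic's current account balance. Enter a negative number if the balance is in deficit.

Goods: -892.1 - 302.5 + 431.8 + 374.2 = -388.6
Services: 187.1 + 181.6 - 68.9 + 315.9 - 240.0 + 291.7 = 667.4
Primary income: -73.1 - 194.1 + 28.9 - 186.5 = -424.8
Secondary income: 88.1
Current account = (-388.6) + 667.4 + (-424.8) + 88.1 = -57.9
(Excluded from the current account — financial account: sale of domestic government bonds to non-residents 453.9, domestic pension funds' purchases of foreign equities 370.0, acquisition of a foreign subsidiary by a resident firm (outward FDI) 294.7; capital account: debt forgiveness received from foreign official creditors 60.8.)

-57.9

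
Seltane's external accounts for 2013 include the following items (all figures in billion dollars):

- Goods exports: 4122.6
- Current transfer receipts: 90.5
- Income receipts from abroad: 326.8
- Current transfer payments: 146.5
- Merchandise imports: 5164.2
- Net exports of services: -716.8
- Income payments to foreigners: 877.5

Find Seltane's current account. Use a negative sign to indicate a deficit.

Goods balance = 4122.6 - 5164.2 = -1041.6
Services balance = -716.8
Trade balance (goods + services) = -1041.6 + (-716.8) = -1758.4
Net primary income = 326.8 - 877.5 = -550.7
Net secondary income = 90.5 - 146.5 = -56.0
Current account = -1758.4 + (-550.7) + (-56.0) = -2365.1

-2365.1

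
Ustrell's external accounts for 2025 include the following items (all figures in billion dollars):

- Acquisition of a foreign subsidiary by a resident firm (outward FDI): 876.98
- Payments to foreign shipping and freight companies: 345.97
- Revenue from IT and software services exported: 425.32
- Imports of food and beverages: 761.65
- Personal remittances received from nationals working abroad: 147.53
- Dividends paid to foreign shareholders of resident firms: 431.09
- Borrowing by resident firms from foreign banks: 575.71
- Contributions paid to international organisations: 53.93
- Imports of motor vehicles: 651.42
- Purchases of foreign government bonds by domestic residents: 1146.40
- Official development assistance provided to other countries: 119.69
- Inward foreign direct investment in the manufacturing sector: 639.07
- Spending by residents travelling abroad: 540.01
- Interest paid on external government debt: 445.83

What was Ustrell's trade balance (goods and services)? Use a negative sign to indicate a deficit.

Goods: -651.42 - 761.65 = -1413.07
Services: -540.01 + 425.32 - 345.97 = -460.66
Trade balance = -1413.07 + (-460.66) = -1873.73
(Excluded from the trade balance — financial account: acquisition of a foreign subsidiary by a resident firm (outward FDI) 876.98, borrowing by resident firms from foreign banks 575.71, purchases of foreign government bonds by domestic residents 1146.40, inward foreign direct investment in the manufacturing sector 639.07; secondary income: personal remittances received from nationals working abroad 147.53, contributions paid to international organisations 53.93, official development assistance provided to other countries 119.69; primary income: dividends paid to foreign shareholders of resident firms 431.09, interest paid on external government debt 445.83.)

-1873.73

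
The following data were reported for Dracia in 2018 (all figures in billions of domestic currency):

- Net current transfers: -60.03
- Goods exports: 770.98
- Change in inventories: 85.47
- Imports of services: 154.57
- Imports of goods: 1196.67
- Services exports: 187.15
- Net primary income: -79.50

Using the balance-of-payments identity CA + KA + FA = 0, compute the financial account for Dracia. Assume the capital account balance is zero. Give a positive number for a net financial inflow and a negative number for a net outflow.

Goods balance = 770.98 - 1196.67 = -425.69
Services balance = 187.15 - 154.57 = 32.58
Trade balance (goods + services) = -425.69 + 32.58 = -393.11
Net primary income = -79.50
Net secondary income = -60.03
Current account = -393.11 + (-79.50) + (-60.03) = -532.64
Financial account = -(-532.64) = 532.64

532.64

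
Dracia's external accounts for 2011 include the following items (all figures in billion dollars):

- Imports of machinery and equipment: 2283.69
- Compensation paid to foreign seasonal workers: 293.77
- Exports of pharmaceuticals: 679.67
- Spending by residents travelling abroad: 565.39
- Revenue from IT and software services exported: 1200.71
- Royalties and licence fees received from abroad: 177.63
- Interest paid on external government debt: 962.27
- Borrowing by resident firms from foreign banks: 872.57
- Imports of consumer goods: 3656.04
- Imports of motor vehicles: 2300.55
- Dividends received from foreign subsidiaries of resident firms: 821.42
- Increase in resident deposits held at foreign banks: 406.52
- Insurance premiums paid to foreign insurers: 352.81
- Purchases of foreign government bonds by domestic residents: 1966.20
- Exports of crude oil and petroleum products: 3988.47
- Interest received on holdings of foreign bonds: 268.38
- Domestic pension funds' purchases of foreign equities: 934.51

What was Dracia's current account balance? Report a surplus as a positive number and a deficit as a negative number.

-3278.24

Goods: -3656.04 - 2283.69 + 3988.47 - 2300.55 + 679.67 = -3572.14
Services: 1200.71 - 565.39 - 352.81 + 177.63 = 460.14
Primary income: -962.27 + 821.42 - 293.77 + 268.38 = -166.24
Current account = (-3572.14) + 460.14 + (-166.24) = -3278.24
(Excluded from the current account — financial account: borrowing by resident firms from foreign banks 872.57, increase in resident deposits held at foreign banks 406.52, purchases of foreign government bonds by domestic residents 1966.20, domestic pension funds' purchases of foreign equities 934.51.)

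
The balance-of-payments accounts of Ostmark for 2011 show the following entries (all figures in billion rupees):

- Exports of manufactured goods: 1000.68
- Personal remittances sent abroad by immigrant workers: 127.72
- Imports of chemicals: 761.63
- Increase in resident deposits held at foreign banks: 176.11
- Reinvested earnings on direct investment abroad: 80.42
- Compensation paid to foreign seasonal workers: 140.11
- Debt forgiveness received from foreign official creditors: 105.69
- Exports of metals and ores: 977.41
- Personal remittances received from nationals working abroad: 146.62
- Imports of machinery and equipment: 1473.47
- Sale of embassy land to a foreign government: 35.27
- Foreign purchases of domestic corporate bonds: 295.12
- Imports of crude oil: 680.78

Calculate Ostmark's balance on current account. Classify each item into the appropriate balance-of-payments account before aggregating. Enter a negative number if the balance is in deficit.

-978.58

Goods: 1000.68 - 680.78 - 1473.47 - 761.63 + 977.41 = -937.79
Primary income: 80.42 - 140.11 = -59.69
Secondary income: 146.62 - 127.72 = 18.90
Current account = (-937.79) + (-59.69) + 18.90 = -978.58
(Excluded from the current account — financial account: increase in resident deposits held at foreign banks 176.11, foreign purchases of domestic corporate bonds 295.12; capital account: debt forgiveness received from foreign official creditors 105.69, sale of embassy land to a foreign government 35.27.)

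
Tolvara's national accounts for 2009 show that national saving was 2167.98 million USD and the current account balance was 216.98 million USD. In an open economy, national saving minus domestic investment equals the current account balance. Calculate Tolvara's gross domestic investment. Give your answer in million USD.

S - I = CA (net lending to the rest of the world).
I = S - CA = 2167.98 - 216.98 = 1951.00

1951.00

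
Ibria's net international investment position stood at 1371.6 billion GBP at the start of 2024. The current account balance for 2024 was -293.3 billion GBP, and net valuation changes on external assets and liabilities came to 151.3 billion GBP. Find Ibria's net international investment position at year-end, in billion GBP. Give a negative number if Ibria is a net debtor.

1229.6

Change in NIIP = current account + net valuation change = -293.3 + 151.3 = -142.0
End-of-year NIIP = 1371.6 + (-142.0) = 1229.6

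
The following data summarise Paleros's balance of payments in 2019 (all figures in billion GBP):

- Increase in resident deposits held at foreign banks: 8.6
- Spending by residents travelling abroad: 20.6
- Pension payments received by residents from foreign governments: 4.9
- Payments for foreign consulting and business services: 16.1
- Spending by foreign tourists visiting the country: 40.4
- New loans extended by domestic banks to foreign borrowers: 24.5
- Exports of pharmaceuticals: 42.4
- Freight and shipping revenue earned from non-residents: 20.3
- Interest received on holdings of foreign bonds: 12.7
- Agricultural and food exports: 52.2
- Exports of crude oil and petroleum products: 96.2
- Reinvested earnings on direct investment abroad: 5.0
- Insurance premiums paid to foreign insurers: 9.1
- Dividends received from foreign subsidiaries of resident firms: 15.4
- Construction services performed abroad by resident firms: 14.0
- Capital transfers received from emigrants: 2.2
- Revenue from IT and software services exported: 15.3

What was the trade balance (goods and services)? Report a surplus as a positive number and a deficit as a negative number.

Goods: 52.2 + 96.2 + 42.4 = 190.8
Services: 14.0 + 40.4 + 15.3 - 9.1 + 20.3 - 16.1 - 20.6 = 44.2
Trade balance = 190.8 + 44.2 = 235.0
(Excluded from the trade balance — financial account: increase in resident deposits held at foreign banks 8.6, new loans extended by domestic banks to foreign borrowers 24.5; secondary income: pension payments received by residents from foreign governments 4.9; primary income: interest received on holdings of foreign bonds 12.7, reinvested earnings on direct investment abroad 5.0, dividends received from foreign subsidiaries of resident firms 15.4; capital account: capital transfers received from emigrants 2.2.)

235.0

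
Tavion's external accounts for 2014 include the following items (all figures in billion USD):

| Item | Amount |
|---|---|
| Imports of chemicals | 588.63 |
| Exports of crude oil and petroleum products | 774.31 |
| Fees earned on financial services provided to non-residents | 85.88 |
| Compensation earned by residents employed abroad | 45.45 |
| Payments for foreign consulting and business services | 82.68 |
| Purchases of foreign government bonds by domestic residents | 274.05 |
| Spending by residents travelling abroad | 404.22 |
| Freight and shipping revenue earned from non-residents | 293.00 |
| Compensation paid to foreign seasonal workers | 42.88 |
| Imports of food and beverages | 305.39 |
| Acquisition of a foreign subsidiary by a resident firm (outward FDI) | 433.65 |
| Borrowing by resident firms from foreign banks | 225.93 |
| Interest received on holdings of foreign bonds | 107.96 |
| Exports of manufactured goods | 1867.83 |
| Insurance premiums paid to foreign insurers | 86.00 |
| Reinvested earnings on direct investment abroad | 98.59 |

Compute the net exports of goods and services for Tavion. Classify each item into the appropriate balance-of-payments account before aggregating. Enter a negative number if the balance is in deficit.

1554.10

Goods: 1867.83 + 774.31 - 588.63 - 305.39 = 1748.12
Services: 85.88 - 404.22 + 293.00 - 82.68 - 86.00 = -194.02
Trade balance = 1748.12 + (-194.02) = 1554.10
(Excluded from the trade balance — primary income: compensation earned by residents employed abroad 45.45, compensation paid to foreign seasonal workers 42.88, interest received on holdings of foreign bonds 107.96, reinvested earnings on direct investment abroad 98.59; financial account: purchases of foreign government bonds by domestic residents 274.05, acquisition of a foreign subsidiary by a resident firm (outward FDI) 433.65, borrowing by resident firms from foreign banks 225.93.)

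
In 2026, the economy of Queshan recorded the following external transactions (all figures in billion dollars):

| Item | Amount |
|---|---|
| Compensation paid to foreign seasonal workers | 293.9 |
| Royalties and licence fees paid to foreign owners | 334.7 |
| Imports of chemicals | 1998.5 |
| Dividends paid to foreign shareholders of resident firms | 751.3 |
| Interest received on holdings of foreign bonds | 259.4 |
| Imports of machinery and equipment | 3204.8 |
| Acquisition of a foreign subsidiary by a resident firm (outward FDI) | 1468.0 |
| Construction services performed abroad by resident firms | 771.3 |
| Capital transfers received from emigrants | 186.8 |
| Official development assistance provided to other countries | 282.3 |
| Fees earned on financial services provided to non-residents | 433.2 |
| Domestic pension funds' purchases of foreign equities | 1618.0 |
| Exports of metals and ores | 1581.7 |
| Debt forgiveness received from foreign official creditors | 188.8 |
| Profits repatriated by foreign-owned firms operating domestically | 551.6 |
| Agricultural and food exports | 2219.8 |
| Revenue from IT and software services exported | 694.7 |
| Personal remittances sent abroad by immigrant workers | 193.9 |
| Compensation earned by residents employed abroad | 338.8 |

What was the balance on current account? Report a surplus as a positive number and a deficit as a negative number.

-1312.1

Goods: -3204.8 - 1998.5 + 2219.8 + 1581.7 = -1401.8
Services: 694.7 + 433.2 - 334.7 + 771.3 = 1564.5
Primary income: 259.4 + 338.8 - 293.9 - 551.6 - 751.3 = -998.6
Secondary income: -193.9 - 282.3 = -476.2
Current account = (-1401.8) + 1564.5 + (-998.6) + (-476.2) = -1312.1
(Excluded from the current account — financial account: acquisition of a foreign subsidiary by a resident firm (outward FDI) 1468.0, domestic pension funds' purchases of foreign equities 1618.0; capital account: capital transfers received from emigrants 186.8, debt forgiveness received from foreign official creditors 188.8.)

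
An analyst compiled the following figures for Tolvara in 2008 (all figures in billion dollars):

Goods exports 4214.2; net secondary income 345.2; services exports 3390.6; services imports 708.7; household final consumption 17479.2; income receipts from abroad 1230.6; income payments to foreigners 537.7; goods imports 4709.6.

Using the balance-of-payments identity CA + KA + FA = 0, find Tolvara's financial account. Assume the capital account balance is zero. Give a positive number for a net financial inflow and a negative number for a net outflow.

Goods balance = 4214.2 - 4709.6 = -495.4
Services balance = 3390.6 - 708.7 = 2681.9
Trade balance (goods + services) = -495.4 + 2681.9 = 2186.5
Net primary income = 1230.6 - 537.7 = 692.9
Net secondary income = 345.2
Current account = 2186.5 + 692.9 + 345.2 = 3224.6
Financial account = -(3224.6) = -3224.6

-3224.6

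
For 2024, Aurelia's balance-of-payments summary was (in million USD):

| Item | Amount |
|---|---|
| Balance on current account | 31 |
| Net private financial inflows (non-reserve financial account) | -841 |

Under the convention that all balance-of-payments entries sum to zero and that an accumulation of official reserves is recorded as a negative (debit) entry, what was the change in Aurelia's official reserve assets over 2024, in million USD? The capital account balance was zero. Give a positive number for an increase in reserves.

-810

Official reserve transactions balance = -(31 + (-841)) = 810
An accumulation of reserves is recorded as a debit (negative entry), so the change in the stock of reserves is the negative of that balance.
Change in official reserves = -(810) = -810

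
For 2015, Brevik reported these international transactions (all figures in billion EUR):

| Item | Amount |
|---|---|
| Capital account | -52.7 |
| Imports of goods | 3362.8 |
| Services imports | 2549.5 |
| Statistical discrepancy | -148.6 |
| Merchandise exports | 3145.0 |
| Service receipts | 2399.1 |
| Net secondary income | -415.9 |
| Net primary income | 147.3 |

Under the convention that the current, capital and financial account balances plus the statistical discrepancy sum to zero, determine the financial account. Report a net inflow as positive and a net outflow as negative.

838.1

Goods balance = 3145.0 - 3362.8 = -217.8
Services balance = 2399.1 - 2549.5 = -150.4
Trade balance (goods + services) = -217.8 + (-150.4) = -368.2
Net primary income = 147.3
Net secondary income = -415.9
Current account = -368.2 + 147.3 + (-415.9) = -636.8
Financial account = -(-636.8 + (-52.7) + (-148.6)) = 838.1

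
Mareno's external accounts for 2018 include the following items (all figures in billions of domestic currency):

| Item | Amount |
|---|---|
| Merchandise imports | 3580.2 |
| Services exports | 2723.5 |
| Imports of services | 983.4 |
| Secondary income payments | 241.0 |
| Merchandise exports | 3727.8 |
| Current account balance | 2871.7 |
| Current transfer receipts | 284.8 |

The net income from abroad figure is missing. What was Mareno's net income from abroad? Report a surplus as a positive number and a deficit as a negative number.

940.2

Current account = goods balance + services balance + net primary income + net secondary income
Sum of the known components = 1931.5
Net income from abroad = CA - (known components) = 2871.7 - 1931.5 = 940.2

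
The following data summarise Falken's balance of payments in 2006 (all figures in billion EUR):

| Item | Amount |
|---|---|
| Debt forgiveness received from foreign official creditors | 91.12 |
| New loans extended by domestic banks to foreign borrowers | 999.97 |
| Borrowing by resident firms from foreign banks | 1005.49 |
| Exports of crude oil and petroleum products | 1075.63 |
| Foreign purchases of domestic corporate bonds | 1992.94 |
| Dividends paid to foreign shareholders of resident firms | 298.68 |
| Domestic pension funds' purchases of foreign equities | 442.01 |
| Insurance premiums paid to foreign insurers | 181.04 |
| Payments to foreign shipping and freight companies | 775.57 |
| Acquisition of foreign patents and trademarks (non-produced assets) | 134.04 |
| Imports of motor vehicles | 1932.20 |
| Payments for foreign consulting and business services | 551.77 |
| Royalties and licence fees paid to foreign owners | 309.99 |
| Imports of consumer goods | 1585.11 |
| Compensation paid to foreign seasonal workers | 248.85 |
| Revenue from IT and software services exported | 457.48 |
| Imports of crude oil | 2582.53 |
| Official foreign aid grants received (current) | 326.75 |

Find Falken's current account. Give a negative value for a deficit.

Goods: -2582.53 - 1585.11 + 1075.63 - 1932.20 = -5024.21
Services: -775.57 - 181.04 - 309.99 + 457.48 - 551.77 = -1360.89
Primary income: -298.68 - 248.85 = -547.53
Secondary income: 326.75
Current account = (-5024.21) + (-1360.89) + (-547.53) + 326.75 = -6605.88
(Excluded from the current account — capital account: debt forgiveness received from foreign official creditors 91.12, acquisition of foreign patents and trademarks (non-produced assets) 134.04; financial account: new loans extended by domestic banks to foreign borrowers 999.97, borrowing by resident firms from foreign banks 1005.49, foreign purchases of domestic corporate bonds 1992.94, domestic pension funds' purchases of foreign equities 442.01.)

-6605.88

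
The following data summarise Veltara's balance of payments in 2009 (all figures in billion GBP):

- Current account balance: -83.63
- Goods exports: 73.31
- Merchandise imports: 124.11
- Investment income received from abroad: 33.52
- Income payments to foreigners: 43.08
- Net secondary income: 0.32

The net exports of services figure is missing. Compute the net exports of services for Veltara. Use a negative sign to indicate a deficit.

Current account = goods balance + services balance + net primary income + net secondary income
Sum of the known components = -60.04
Net exports of services = CA - (known components) = -83.63 - (-60.04) = -23.59

-23.59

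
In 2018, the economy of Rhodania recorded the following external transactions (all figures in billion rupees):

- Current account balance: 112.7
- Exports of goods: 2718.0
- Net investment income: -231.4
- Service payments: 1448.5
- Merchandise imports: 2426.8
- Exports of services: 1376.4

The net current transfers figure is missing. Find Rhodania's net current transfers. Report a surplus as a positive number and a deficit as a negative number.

125.0

Current account = goods balance + services balance + net primary income + net secondary income
Sum of the known components = -12.3
Net current transfers = CA - (known components) = 112.7 - (-12.3) = 125.0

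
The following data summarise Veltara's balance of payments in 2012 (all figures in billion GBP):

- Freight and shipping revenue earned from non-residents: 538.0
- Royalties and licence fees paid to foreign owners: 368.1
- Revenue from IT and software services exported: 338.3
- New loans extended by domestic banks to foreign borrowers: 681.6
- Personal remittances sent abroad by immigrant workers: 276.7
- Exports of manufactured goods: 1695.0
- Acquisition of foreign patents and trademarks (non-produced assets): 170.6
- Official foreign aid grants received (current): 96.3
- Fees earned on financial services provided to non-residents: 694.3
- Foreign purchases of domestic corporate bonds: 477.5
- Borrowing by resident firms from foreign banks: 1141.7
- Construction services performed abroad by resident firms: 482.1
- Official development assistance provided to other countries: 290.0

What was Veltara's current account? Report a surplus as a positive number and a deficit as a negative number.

2909.2

Goods: 1695.0
Services: -368.1 + 338.3 + 694.3 + 482.1 + 538.0 = 1684.6
Secondary income: 96.3 - 290.0 - 276.7 = -470.4
Current account = 1695.0 + 1684.6 + (-470.4) = 2909.2
(Excluded from the current account — financial account: new loans extended by domestic banks to foreign borrowers 681.6, foreign purchases of domestic corporate bonds 477.5, borrowing by resident firms from foreign banks 1141.7; capital account: acquisition of foreign patents and trademarks (non-produced assets) 170.6.)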